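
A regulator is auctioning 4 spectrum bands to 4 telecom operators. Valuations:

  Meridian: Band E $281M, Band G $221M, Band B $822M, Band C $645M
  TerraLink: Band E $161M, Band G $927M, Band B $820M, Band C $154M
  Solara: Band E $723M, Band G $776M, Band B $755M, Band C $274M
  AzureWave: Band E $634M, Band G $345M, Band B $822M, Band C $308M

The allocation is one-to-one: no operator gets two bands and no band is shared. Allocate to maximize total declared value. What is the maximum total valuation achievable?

Treat this as an assignment problem: match each operator to one band.
Optimal: Meridian→Band C ($645M), TerraLink→Band G ($927M), Solara→Band E ($723M), AzureWave→Band B ($822M) — total 645+927+723+822 = $3117M.
Max-entry greedy (repeatedly take the single best remaining cell) gives $2780M, worse by 337.
Next-best assignment: Meridian→Band C, TerraLink→Band G, Solara→Band B, AzureWave→Band E = $2961M.

Max total: $3117M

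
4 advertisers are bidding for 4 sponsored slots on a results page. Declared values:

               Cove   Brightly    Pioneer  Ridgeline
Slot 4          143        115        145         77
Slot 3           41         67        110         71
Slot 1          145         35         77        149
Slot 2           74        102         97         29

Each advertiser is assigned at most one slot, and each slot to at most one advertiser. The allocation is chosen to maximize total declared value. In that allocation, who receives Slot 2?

Brightly receives Slot 2.

Optimal: Cove→Slot 4 ($143), Brightly→Slot 2 ($102), Pioneer→Slot 3 ($110), Ridgeline→Slot 1 ($149) — total 143+102+110+149 = $504.
Max-entry greedy (repeatedly take the single best remaining cell) gives $437, worse by 67.
Brightly's own top slot is Slot 4 ($115), but forcing Brightly→Slot 4 and reassigning the rest optimally gives only $448 — worse by 56.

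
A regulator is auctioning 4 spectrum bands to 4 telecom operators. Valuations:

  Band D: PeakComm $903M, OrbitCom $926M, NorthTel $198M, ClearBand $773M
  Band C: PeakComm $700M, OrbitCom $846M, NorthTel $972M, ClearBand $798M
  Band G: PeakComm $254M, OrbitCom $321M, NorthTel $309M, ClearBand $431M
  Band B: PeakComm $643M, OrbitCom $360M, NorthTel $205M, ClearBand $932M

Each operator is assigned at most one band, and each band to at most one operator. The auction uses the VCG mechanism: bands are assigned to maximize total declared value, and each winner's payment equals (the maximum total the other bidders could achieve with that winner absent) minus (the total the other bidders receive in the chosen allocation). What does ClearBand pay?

ClearBand pays $345M.

Efficient allocation: PeakComm→Band D ($903M), OrbitCom→Band G ($321M), NorthTel→Band C ($972M), ClearBand→Band B ($932M); total welfare W = $3128M.
ClearBand receives Band B at value $932M, so the others get W − 932 = $2196M.
Without ClearBand: best allocation of the remaining 3 bidders over all 4 bands is PeakComm→Band B ($643M), OrbitCom→Band D ($926M), NorthTel→Band C ($972M), total $2541M.
VCG payment = (others' best without ClearBand) − (others' welfare with ClearBand) = 2541 − 2196 = $345M.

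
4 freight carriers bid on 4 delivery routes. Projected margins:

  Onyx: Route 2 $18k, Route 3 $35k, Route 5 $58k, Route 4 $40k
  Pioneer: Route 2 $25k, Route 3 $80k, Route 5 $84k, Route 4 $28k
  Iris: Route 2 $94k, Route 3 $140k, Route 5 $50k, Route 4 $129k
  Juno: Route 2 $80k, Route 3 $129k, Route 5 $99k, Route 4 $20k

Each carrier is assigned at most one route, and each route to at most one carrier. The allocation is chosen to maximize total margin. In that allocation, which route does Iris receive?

Optimal: Onyx→Route 2 ($18k), Pioneer→Route 5 ($84k), Iris→Route 4 ($129k), Juno→Route 3 ($129k) — total 18+84+129+129 = $360k.
Max-entry greedy (repeatedly take the single best remaining cell) gives $304k, worse by 56.
Checked against all permutations: $360k is optimal.
Iris's own top route is Route 3 ($140k), but forcing Iris→Route 3 and reassigning the rest optimally gives only $344k — worse by 16.

Iris receives Route 4.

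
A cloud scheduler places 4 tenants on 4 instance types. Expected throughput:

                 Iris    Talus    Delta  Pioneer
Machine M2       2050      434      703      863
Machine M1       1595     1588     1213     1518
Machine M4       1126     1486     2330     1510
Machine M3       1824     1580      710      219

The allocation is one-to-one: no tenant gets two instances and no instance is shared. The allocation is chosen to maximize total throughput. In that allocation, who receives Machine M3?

Talus receives Machine M3.

Optimal: Iris→Machine M2 (2050 ops/s), Talus→Machine M3 (1580 ops/s), Delta→Machine M4 (2330 ops/s), Pioneer→Machine M1 (1518 ops/s) — total 2050+1580+2330+1518 = 7478 ops/s.
Max-entry greedy (repeatedly take the single best remaining cell) gives 6187 ops/s, worse by 1291.
Talus's own top instance is Machine M1 (1588 ops/s), but forcing Talus→Machine M1 and reassigning the rest optimally gives only 6605 ops/s — worse by 873.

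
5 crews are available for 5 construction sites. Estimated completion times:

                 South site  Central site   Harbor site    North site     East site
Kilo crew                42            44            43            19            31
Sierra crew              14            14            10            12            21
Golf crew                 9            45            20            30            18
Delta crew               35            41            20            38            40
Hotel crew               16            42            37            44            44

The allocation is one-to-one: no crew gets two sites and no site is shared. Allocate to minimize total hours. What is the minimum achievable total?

Minimum total: 87 hours

Treat this as an assignment problem: match each crew to one site.
Optimal: Kilo crew→North site (19 hours), Sierra crew→Central site (14 hours), Golf crew→East site (18 hours), Delta crew→Harbor site (20 hours), Hotel crew→South site (16 hours) — total 19+14+18+20+16 = 87 hours.
Row-greedy (each crew in turn takes its cheapest remaining site) gives 120 hours, worse by 33.
Next-best assignment: Kilo crew→North site, Sierra crew→Harbor site, Golf crew→East site, Delta crew→Central site, Hotel crew→South site = 104 hours.
Swapping Sierra crew↔Golf crew (Sierra crew→East site 21 hours, Golf crew→Central site 45 hours) adds 34.
No other one-to-one assignment undercuts 87 hours.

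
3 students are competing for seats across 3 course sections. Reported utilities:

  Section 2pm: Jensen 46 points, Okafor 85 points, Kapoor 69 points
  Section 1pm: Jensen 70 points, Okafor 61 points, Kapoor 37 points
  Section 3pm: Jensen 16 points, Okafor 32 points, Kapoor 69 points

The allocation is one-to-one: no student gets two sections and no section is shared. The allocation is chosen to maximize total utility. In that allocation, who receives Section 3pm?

Kapoor receives Section 3pm.

This is a one-to-one assignment (maximum-weight bipartite matching).
Optimal: Jensen→Section 1pm (70 points), Okafor→Section 2pm (85 points), Kapoor→Section 3pm (69 points) — total 70+85+69 = 224 points.
Next-best assignment: Jensen→Section 2pm, Okafor→Section 1pm, Kapoor→Section 3pm = 176 points.
Checked against all permutations: 224 points is optimal.
Kapoor's own top section is Section 2pm (69 points), but forcing Kapoor→Section 2pm and reassigning the rest optimally gives only 171 points — worse by 53.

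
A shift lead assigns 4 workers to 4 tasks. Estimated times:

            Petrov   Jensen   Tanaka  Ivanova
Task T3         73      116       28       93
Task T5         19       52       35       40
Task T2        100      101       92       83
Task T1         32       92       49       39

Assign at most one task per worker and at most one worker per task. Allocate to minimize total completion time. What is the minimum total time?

Optimal: Petrov→Task T5 (19 min), Jensen→Task T2 (101 min), Tanaka→Task T3 (28 min), Ivanova→Task T1 (39 min) — total 19+101+28+39 = 187 min.
Next-best assignment: Petrov→Task T1, Jensen→Task T5, Tanaka→Task T3, Ivanova→Task T2 = 195 min.
No other one-to-one assignment undercuts 187 min.

Min total: 187 min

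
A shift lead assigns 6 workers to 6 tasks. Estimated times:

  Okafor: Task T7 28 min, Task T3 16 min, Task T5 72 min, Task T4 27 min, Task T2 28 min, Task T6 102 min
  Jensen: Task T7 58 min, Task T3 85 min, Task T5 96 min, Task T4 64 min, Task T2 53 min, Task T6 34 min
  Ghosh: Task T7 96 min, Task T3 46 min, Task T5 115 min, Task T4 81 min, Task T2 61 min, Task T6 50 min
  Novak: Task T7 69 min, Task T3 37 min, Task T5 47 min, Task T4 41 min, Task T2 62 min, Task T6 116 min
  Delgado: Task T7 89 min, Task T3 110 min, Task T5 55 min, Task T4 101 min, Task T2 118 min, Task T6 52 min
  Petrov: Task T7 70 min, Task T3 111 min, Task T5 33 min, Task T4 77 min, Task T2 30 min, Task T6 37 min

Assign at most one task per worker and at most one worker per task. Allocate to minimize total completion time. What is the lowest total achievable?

This is a one-to-one assignment (minimum-cost bipartite matching).
Optimal: Okafor→Task T7 (28 min), Jensen→Task T6 (34 min), Ghosh→Task T3 (46 min), Novak→Task T4 (41 min), Delgado→Task T5 (55 min), Petrov→Task T2 (30 min) — total 28+34+46+41+55+30 = 234 min.
Min-entry greedy (repeatedly take the single cheapest remaining cell) gives 272 min, worse by 38.
Next-best assignment: Okafor→Task T3, Jensen→Task T7, Ghosh→Task T6, Novak→Task T4, Delgado→Task T5, Petrov→Task T2 = 250 min.
Swapping Petrov↔Okafor (Petrov→Task T7 70 min, Okafor→Task T2 28 min) adds 40.

Minimum total: 234 min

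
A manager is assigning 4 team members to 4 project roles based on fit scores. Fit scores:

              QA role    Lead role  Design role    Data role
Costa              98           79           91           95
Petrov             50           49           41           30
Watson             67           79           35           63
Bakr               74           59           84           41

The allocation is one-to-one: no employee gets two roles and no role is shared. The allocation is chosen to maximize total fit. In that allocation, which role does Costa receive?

Optimal: Costa→Data role (95 pts), Petrov→QA role (50 pts), Watson→Lead role (79 pts), Bakr→Design role (84 pts) — total 95+50+79+84 = 308 pts.
Max-entry greedy (repeatedly take the single best remaining cell) gives 291 pts, worse by 17.
Costa's own top role is QA role (98 pts), but forcing Costa→QA role and reassigning the rest optimally gives only 294 pts — worse by 14.

Costa receives Data role.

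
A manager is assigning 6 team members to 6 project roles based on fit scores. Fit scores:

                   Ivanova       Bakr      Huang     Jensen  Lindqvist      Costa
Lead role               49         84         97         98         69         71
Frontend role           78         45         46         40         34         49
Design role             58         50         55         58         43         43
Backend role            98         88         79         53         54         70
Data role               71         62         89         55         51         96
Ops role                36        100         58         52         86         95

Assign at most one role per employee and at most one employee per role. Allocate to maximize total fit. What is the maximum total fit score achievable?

Max total: 503 pts

Optimal: Ivanova→Frontend role (78 pts), Bakr→Backend role (88 pts), Huang→Lead role (97 pts), Jensen→Design role (58 pts), Lindqvist→Ops role (86 pts), Costa→Data role (96 pts) — total 78+88+97+58+86+96 = 503 pts.
Row-greedy (each employee in turn takes its best remaining role) gives 453 pts, worse by 50.
Next-best assignment: Ivanova→Frontend role, Bakr→Backend role, Huang→Design role, Jensen→Lead role, Lindqvist→Ops role, Costa→Data role = 501 pts.
Every other assignment is strictly worse.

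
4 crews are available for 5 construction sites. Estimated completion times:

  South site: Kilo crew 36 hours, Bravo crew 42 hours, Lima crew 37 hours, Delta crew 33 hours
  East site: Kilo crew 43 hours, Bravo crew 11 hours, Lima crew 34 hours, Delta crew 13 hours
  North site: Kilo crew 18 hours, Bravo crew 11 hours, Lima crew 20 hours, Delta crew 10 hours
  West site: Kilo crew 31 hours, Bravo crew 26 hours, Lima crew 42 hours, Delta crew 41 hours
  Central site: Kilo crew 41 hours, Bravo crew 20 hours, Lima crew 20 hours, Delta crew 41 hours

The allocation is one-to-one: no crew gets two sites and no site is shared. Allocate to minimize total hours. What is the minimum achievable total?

Optimal: Kilo crew→West site (31 hours), Bravo crew→East site (11 hours), Lima crew→Central site (20 hours), Delta crew→North site (10 hours) — total 31+11+20+10 = 72 hours.
Row-greedy (each crew in turn takes its cheapest remaining site) gives 82 hours, worse by 10.

Minimum total: 72 hours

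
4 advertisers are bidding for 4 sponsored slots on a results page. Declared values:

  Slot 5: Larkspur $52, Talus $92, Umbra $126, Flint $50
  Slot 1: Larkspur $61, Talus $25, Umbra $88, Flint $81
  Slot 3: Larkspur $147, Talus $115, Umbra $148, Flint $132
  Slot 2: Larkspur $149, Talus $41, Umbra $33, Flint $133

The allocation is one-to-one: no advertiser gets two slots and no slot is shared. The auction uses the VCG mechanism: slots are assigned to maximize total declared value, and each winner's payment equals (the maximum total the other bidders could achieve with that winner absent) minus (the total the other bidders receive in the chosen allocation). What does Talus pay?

Efficient allocation: Larkspur→Slot 2 ($149), Talus→Slot 3 ($115), Umbra→Slot 5 ($126), Flint→Slot 1 ($81); total welfare W = $471.
Talus receives Slot 3 at value $115, so the others get W − 115 = $356.
Without Talus: best allocation of the remaining 3 bidders over all 4 slots is Larkspur→Slot 2 ($149), Umbra→Slot 5 ($126), Flint→Slot 3 ($132), total $407.
VCG payment = (others' best without Talus) − (others' welfare with Talus) = 407 − 356 = $51.

Talus pays $51.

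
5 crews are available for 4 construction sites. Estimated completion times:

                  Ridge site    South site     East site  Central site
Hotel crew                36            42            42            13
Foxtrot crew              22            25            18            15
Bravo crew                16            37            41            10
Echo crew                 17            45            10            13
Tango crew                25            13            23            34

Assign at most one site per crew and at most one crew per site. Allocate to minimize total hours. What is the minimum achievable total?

Optimal: Bravo crew→Ridge site (16 hours), Tango crew→South site (13 hours), Echo crew→East site (10 hours), Hotel crew→Central site (13 hours) — total 16+13+10+13 = 52 hours.
Next-best assignment: Bravo crew→Ridge site, Tango crew→South site, Echo crew→East site, Foxtrot crew→Central site = 54 hours.

Min total: 52 hours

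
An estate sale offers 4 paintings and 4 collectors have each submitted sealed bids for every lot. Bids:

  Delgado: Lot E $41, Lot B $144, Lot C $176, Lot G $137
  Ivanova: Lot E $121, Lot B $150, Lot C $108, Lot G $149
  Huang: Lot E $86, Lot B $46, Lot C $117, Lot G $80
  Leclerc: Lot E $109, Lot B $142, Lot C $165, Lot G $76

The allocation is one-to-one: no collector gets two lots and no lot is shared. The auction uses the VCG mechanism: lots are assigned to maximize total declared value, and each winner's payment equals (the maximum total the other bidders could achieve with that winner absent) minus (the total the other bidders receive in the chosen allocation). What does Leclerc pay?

Efficient allocation: Delgado→Lot C ($176), Ivanova→Lot G ($149), Huang→Lot E ($86), Leclerc→Lot B ($142); total welfare W = $553.
Leclerc receives Lot B at value $142, so the others get W − 142 = $411.
Without Leclerc: best allocation of the remaining 3 bidders over all 4 lots is Delgado→Lot C ($176), Ivanova→Lot B ($150), Huang→Lot E ($86), total $412.
VCG payment = (others' best without Leclerc) − (others' welfare with Leclerc) = 412 − 411 = $1.

Leclerc pays $1.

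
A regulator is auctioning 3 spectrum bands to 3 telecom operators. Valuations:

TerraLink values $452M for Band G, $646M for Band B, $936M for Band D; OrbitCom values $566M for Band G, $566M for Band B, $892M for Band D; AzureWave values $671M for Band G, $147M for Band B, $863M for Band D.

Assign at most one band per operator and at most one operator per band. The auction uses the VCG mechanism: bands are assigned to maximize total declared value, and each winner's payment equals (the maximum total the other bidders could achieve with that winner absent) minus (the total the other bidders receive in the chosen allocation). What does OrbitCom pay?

OrbitCom pays $290M.

Efficient allocation: TerraLink→Band B ($646M), OrbitCom→Band D ($892M), AzureWave→Band G ($671M); total welfare W = $2209M.
OrbitCom receives Band D at value $892M, so the others get W − 892 = $1317M.
Without OrbitCom: best allocation of the remaining 2 bidders over all 3 bands is TerraLink→Band D ($936M), AzureWave→Band G ($671M), total $1607M.
VCG payment = (others' best without OrbitCom) − (others' welfare with OrbitCom) = 1607 − 1317 = $290M.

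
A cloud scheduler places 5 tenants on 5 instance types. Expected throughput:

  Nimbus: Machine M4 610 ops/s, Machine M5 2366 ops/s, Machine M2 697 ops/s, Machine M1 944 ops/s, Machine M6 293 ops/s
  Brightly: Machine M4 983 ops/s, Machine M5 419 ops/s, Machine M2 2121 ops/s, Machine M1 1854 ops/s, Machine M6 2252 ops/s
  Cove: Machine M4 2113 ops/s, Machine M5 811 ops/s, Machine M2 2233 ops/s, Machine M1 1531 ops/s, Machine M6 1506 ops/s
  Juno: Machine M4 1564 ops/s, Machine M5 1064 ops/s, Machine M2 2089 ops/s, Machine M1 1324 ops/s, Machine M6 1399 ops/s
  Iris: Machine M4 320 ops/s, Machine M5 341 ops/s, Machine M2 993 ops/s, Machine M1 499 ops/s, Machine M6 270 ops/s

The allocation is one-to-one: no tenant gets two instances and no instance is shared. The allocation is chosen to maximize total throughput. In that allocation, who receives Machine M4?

Optimal: Nimbus→Machine M5 (2366 ops/s), Brightly→Machine M6 (2252 ops/s), Cove→Machine M4 (2113 ops/s), Juno→Machine M2 (2089 ops/s), Iris→Machine M1 (499 ops/s) — total 2366+2252+2113+2089+499 = 9319 ops/s.
Row-greedy (each tenant in turn takes its best remaining instance) gives 8914 ops/s, worse by 405.
Next-best assignment: Nimbus→Machine M5, Brightly→Machine M6, Cove→Machine M4, Juno→Machine M1, Iris→Machine M2 = 9048 ops/s.
No other one-to-one assignment exceeds 9319 ops/s.
Cove's own top instance is Machine M2 (2233 ops/s), but forcing Cove→Machine M2 and reassigning the rest optimally gives only 8914 ops/s — worse by 405.

Cove receives Machine M4.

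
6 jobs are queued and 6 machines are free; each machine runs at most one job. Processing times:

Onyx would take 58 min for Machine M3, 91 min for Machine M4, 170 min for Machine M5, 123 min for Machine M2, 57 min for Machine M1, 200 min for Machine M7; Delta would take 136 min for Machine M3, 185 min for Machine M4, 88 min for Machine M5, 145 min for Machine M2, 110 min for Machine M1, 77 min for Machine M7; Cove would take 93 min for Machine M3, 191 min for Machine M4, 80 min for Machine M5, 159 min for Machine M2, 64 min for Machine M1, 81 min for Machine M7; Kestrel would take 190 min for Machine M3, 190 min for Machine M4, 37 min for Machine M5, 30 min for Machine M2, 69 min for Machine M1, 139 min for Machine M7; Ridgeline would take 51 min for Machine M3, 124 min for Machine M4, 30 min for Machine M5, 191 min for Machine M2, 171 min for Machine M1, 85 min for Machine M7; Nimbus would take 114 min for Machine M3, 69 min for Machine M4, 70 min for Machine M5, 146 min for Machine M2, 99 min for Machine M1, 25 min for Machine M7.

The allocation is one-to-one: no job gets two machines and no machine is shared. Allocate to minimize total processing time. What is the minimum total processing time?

Minimum total: 328 min

This is the linear assignment problem.
Optimal: Onyx→Machine M3 (58 min), Delta→Machine M7 (77 min), Cove→Machine M1 (64 min), Kestrel→Machine M2 (30 min), Ridgeline→Machine M5 (30 min), Nimbus→Machine M4 (69 min) — total 58+77+64+30+30+69 = 328 min.
Column-greedy (each machine in turn goes to its cheapest remaining job) gives 421 min, worse by 93.
Next-best assignment: Onyx→Machine M4, Delta→Machine M5, Cove→Machine M1, Kestrel→Machine M2, Ridgeline→Machine M3, Nimbus→Machine M7 = 349 min.
Checked against all permutations: 328 min is optimal.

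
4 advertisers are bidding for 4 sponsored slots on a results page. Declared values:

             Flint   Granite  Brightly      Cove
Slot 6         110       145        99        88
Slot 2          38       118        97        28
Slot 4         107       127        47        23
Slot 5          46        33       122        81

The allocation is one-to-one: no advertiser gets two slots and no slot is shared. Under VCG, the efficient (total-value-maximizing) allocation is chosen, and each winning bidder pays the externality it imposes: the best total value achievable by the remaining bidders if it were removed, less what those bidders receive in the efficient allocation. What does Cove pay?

Cove pays $27.

Efficient allocation: Flint→Slot 4 ($107), Granite→Slot 2 ($118), Brightly→Slot 5 ($122), Cove→Slot 6 ($88); total welfare W = $435.
Cove receives Slot 6 at value $88, so the others get W − 88 = $347.
Without Cove: best allocation of the remaining 3 bidders over all 4 slots is Flint→Slot 4 ($107), Granite→Slot 6 ($145), Brightly→Slot 5 ($122), total $374.
VCG payment = (others' best without Cove) − (others' welfare with Cove) = 374 − 347 = $27.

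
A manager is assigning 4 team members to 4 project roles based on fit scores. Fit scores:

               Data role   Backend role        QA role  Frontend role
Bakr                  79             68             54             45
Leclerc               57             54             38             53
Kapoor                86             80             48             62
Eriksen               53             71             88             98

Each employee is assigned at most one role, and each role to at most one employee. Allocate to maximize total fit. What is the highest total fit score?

This is a one-to-one assignment (maximum-weight bipartite matching).
Optimal: Bakr→Data role (79 pts), Leclerc→Frontend role (53 pts), Kapoor→Backend role (80 pts), Eriksen→QA role (88 pts) — total 79+53+80+88 = 300 pts.
Row-greedy (each employee in turn takes its best remaining role) gives 283 pts, worse by 17.
Checked against all permutations: 300 pts is optimal.

Maximum total: 300 pts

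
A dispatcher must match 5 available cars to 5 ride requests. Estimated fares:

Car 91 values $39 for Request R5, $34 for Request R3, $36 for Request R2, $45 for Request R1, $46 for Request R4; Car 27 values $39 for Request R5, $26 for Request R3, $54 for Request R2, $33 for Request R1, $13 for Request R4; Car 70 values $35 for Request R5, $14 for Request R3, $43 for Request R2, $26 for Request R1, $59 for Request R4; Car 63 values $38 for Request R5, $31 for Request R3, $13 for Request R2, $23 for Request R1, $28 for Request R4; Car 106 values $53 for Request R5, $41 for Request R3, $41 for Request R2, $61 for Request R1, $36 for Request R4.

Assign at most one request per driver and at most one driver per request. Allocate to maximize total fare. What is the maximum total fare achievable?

This is the linear assignment problem.
Optimal: Car 91→Request R3 ($34), Car 27→Request R2 ($54), Car 70→Request R4 ($59), Car 63→Request R5 ($38), Car 106→Request R1 ($61) — total 34+54+59+38+61 = $246.
Row-greedy (each driver in turn takes its best remaining request) gives $227, worse by 19.
Swapping Car 70↔Car 27 (Car 70→Request R2 $43, Car 27→Request R4 $13) loses 57.

Maximum total: $246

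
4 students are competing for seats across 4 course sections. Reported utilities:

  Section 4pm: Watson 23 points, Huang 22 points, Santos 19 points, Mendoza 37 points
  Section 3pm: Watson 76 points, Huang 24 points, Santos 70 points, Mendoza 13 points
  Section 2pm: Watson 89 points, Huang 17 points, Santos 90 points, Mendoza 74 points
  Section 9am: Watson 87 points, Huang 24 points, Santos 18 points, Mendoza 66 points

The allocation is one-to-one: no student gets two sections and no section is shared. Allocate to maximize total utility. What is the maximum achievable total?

Maximum total: 254 points

Optimal: Watson→Section 3pm (76 points), Huang→Section 4pm (22 points), Santos→Section 2pm (90 points), Mendoza→Section 9am (66 points) — total 76+22+90+66 = 254 points.
Next-best assignment: Watson→Section 9am, Huang→Section 4pm, Santos→Section 3pm, Mendoza→Section 2pm = 253 points.
Swapping Mendoza↔Huang (Mendoza→Section 4pm 37 points, Huang→Section 9am 24 points) loses 27.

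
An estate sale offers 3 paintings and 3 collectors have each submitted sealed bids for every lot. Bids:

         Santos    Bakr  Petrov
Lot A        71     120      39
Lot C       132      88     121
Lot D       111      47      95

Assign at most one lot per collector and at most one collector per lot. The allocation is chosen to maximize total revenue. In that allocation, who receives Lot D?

This is a one-to-one assignment (maximum-weight bipartite matching).
Optimal: Santos→Lot D ($111), Bakr→Lot A ($120), Petrov→Lot C ($121) — total 111+120+121 = $352.
Row-greedy (each collector in turn takes its best remaining lot) gives $347, worse by 5.
Every other assignment is strictly worse.
Santos's own top lot is Lot C ($132), but forcing Santos→Lot C and reassigning the rest optimally gives only $347 — worse by 5.

Santos receives Lot D.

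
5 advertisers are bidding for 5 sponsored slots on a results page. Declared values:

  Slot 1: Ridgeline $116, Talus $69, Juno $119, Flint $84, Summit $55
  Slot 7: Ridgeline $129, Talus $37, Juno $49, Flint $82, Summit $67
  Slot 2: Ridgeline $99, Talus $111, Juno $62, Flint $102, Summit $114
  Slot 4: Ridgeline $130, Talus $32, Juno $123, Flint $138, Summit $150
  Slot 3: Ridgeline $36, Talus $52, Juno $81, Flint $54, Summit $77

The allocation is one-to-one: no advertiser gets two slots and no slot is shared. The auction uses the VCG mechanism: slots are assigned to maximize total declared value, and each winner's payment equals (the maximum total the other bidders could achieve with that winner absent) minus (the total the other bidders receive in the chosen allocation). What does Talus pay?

Talus pays $37.

Efficient allocation: Ridgeline→Slot 7 ($129), Talus→Slot 2 ($111), Juno→Slot 1 ($119), Flint→Slot 4 ($138), Summit→Slot 3 ($77); total welfare W = $574.
Talus receives Slot 2 at value $111, so the others get W − 111 = $463.
Without Talus: best allocation of the remaining 4 bidders over all 5 slots is Ridgeline→Slot 7 ($129), Juno→Slot 1 ($119), Flint→Slot 2 ($102), Summit→Slot 4 ($150), total $500.
VCG payment = (others' best without Talus) − (others' welfare with Talus) = 500 − 463 = $37.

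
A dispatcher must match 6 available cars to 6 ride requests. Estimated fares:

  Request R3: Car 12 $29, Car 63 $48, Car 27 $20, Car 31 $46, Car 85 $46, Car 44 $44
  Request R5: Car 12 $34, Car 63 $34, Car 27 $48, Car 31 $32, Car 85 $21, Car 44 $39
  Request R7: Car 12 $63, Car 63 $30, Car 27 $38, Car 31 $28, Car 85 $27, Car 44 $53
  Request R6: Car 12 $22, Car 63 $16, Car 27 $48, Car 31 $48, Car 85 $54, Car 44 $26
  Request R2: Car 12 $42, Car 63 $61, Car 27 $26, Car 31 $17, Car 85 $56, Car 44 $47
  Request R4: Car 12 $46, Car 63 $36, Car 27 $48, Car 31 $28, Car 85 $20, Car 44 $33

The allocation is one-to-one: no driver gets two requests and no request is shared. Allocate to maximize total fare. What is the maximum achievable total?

Optimal: Car 12→Request R7 ($63), Car 63→Request R2 ($61), Car 27→Request R4 ($48), Car 31→Request R3 ($46), Car 85→Request R6 ($54), Car 44→Request R5 ($39) — total 63+61+48+46+54+39 = $311.
Column-greedy (each request in turn goes to its best remaining driver) gives $288, worse by 23.
Next-best assignment: Car 12→Request R4, Car 63→Request R2, Car 27→Request R5, Car 31→Request R3, Car 85→Request R6, Car 44→Request R7 = $308.

Maximum total: $311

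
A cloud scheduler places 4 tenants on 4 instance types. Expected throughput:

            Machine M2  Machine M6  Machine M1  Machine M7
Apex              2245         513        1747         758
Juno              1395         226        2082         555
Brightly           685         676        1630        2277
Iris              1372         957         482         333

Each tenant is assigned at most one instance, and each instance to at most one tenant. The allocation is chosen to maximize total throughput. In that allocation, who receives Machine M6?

Optimal: Apex→Machine M2 (2245 ops/s), Juno→Machine M1 (2082 ops/s), Brightly→Machine M7 (2277 ops/s), Iris→Machine M6 (957 ops/s) — total 2245+2082+2277+957 = 7561 ops/s.
Next-best assignment: Apex→Machine M1, Juno→Machine M2, Brightly→Machine M7, Iris→Machine M6 = 6376 ops/s.
Swapping Apex↔Juno (Apex→Machine M1 1747 ops/s, Juno→Machine M2 1395 ops/s) loses 1185.
Checked against all permutations: 7561 ops/s is optimal.
Iris's own top instance is Machine M2 (1372 ops/s), but forcing Iris→Machine M2 and reassigning the rest optimally gives only 6244 ops/s — worse by 1317.

Iris receives Machine M6.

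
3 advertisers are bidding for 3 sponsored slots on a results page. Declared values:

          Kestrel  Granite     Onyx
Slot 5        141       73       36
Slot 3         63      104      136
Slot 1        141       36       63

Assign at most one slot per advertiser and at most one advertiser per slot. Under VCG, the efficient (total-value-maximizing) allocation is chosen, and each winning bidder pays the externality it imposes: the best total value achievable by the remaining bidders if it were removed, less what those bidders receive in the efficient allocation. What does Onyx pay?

Onyx pays $31.

Efficient allocation: Kestrel→Slot 1 ($141), Granite→Slot 5 ($73), Onyx→Slot 3 ($136); total welfare W = $350.
Onyx receives Slot 3 at value $136, so the others get W − 136 = $214.
Without Onyx: best allocation of the remaining 2 bidders over all 3 slots is Kestrel→Slot 5 ($141), Granite→Slot 3 ($104), total $245.
VCG payment = (others' best without Onyx) − (others' welfare with Onyx) = 245 − 214 = $31.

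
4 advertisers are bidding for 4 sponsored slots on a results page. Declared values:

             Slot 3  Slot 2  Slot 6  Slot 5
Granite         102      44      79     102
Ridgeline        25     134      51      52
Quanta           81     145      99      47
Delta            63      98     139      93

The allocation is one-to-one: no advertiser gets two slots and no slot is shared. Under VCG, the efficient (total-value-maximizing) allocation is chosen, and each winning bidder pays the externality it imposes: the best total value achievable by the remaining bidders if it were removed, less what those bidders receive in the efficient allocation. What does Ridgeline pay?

Ridgeline pays $64.

Efficient allocation: Granite→Slot 5 ($102), Ridgeline→Slot 2 ($134), Quanta→Slot 3 ($81), Delta→Slot 6 ($139); total welfare W = $456.
Ridgeline receives Slot 2 at value $134, so the others get W − 134 = $322.
Without Ridgeline: best allocation of the remaining 3 bidders over all 4 slots is Granite→Slot 3 ($102), Quanta→Slot 2 ($145), Delta→Slot 6 ($139), total $386.
VCG payment = (others' best without Ridgeline) − (others' welfare with Ridgeline) = 386 − 322 = $64.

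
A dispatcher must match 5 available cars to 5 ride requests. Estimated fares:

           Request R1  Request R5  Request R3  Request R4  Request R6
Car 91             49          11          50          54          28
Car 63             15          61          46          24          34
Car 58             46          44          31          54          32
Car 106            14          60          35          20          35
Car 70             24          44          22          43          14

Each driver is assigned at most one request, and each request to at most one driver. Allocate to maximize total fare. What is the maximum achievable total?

This is a one-to-one assignment (maximum-weight bipartite matching).
Optimal: Car 91→Request R3 ($50), Car 63→Request R5 ($61), Car 58→Request R1 ($46), Car 106→Request R6 ($35), Car 70→Request R4 ($43) — total 50+61+46+35+43 = $235.
Column-greedy (each request in turn goes to its best remaining driver) gives $213, worse by 22.
Next-best assignment: Car 91→Request R3, Car 63→Request R6, Car 58→Request R1, Car 106→Request R5, Car 70→Request R4 = $233.

Maximum total: $235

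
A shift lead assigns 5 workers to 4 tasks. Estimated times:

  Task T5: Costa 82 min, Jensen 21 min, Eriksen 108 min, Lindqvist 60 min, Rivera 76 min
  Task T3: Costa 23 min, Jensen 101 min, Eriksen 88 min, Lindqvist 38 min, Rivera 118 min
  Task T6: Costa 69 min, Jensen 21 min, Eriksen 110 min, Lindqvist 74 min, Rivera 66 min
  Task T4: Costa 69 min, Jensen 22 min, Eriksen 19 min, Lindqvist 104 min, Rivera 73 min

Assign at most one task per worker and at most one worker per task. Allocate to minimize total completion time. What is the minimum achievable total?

Minimum total: 123 min

This is the linear assignment problem.
Optimal: Lindqvist→Task T5 (60 min), Costa→Task T3 (23 min), Jensen→Task T6 (21 min), Eriksen→Task T4 (19 min) — total 60+23+21+19 = 123 min.
Row-greedy (each worker in turn takes its cheapest remaining task) gives 137 min, worse by 14.
Next-best assignment: Jensen→Task T5, Costa→Task T3, Rivera→Task T6, Eriksen→Task T4 = 129 min.
Swapping Jensen↔Costa (Jensen→Task T3 101 min, Costa→Task T6 69 min) adds 126.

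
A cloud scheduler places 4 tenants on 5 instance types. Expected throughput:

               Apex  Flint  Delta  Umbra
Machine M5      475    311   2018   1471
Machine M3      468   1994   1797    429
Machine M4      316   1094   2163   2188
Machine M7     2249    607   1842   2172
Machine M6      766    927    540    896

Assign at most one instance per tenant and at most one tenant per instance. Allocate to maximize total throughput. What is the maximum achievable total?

This is a one-to-one assignment (maximum-weight bipartite matching).
Optimal: Apex→Machine M7 (2249 ops/s), Flint→Machine M3 (1994 ops/s), Delta→Machine M5 (2018 ops/s), Umbra→Machine M4 (2188 ops/s) — total 2249+1994+2018+2188 = 8449 ops/s.
Row-greedy (each tenant in turn takes its best remaining instance) gives 7877 ops/s, worse by 572.
Swapping Delta↔Apex (Delta→Machine M7 1842 ops/s, Apex→Machine M5 475 ops/s) loses 1950.
Checked against all permutations: 8449 ops/s is optimal.

Maximum total: 8449 ops/s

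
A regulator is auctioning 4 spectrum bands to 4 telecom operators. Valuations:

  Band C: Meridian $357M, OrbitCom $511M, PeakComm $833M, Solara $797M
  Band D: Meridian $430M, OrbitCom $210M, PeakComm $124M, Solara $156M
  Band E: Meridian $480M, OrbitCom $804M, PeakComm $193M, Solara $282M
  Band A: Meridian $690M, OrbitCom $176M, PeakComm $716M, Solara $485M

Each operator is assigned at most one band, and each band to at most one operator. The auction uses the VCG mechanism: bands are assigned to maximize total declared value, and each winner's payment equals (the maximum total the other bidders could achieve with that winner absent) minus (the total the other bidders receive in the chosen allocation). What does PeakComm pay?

Efficient allocation: Meridian→Band D ($430M), OrbitCom→Band E ($804M), PeakComm→Band A ($716M), Solara→Band C ($797M); total welfare W = $2747M.
PeakComm receives Band A at value $716M, so the others get W − 716 = $2031M.
Without PeakComm: best allocation of the remaining 3 bidders over all 4 bands is Meridian→Band A ($690M), OrbitCom→Band E ($804M), Solara→Band C ($797M), total $2291M.
VCG payment = (others' best without PeakComm) − (others' welfare with PeakComm) = 2291 − 2031 = $260M.

PeakComm pays $260M.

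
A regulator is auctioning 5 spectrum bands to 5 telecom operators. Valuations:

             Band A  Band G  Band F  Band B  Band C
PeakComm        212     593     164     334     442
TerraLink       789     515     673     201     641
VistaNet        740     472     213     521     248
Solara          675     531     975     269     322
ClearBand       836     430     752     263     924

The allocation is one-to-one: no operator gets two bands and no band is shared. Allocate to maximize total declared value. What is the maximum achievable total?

Treat this as an assignment problem: match each operator to one band.
Optimal: PeakComm→Band G ($593M), TerraLink→Band A ($789M), VistaNet→Band B ($521M), Solara→Band F ($975M), ClearBand→Band C ($924M) — total 593+789+521+975+924 = $3802M.
Swapping ClearBand↔Solara (ClearBand→Band F $752M, Solara→Band C $322M) loses 825.

Max total: $3802M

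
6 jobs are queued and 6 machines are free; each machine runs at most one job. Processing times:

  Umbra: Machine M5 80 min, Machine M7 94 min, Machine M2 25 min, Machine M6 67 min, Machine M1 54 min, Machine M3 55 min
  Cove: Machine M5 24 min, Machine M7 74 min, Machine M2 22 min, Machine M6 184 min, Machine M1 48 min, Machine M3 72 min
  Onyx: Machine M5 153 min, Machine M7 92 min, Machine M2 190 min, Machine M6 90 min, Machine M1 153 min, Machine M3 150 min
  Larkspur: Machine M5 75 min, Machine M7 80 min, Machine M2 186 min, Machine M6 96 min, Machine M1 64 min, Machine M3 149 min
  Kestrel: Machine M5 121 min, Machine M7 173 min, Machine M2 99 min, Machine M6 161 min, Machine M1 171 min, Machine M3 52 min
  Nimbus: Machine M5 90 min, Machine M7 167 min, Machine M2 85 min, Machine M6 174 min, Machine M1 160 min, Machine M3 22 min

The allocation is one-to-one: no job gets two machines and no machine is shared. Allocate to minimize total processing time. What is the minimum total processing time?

Min total: 368 min

Optimal: Umbra→Machine M6 (67 min), Cove→Machine M5 (24 min), Onyx→Machine M7 (92 min), Larkspur→Machine M1 (64 min), Kestrel→Machine M2 (99 min), Nimbus→Machine M3 (22 min) — total 67+24+92+64+99+22 = 368 min.
Row-greedy (each job in turn takes its cheapest remaining machine) gives 422 min, worse by 54.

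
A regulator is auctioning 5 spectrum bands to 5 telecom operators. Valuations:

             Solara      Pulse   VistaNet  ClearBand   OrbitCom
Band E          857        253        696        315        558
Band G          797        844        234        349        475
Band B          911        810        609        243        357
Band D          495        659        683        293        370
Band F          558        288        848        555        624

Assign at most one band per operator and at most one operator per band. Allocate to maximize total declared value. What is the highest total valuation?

Maximum total: $3551M

This is a one-to-one assignment (maximum-weight bipartite matching).
Optimal: Solara→Band B ($911M), Pulse→Band G ($844M), VistaNet→Band D ($683M), ClearBand→Band F ($555M), OrbitCom→Band E ($558M) — total 911+844+683+555+558 = $3551M.
Column-greedy (each band in turn goes to its best remaining operator) gives $3235M, worse by 316.
Checked against all permutations: $3551M is optimal.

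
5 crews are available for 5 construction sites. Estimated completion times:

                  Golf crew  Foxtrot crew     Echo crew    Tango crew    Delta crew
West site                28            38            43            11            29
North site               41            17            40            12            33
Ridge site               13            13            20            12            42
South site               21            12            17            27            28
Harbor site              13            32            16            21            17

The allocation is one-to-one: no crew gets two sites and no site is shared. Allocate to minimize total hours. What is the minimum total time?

Minimum total: 75 hours

Optimal: Golf crew→Ridge site (13 hours), Foxtrot crew→North site (17 hours), Echo crew→South site (17 hours), Tango crew→West site (11 hours), Delta crew→Harbor site (17 hours) — total 13+17+17+11+17 = 75 hours.
Min-entry greedy (repeatedly take the single cheapest remaining cell) gives 85 hours, worse by 10.
Next-best assignment: Golf crew→Ridge site, Foxtrot crew→South site, Echo crew→Harbor site, Tango crew→North site, Delta crew→West site = 82 hours.
Checked against all permutations: 75 hours is optimal.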